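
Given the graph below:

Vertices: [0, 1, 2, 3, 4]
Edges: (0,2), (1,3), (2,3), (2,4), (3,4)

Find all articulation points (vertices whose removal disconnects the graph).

An articulation point is a vertex whose removal disconnects the graph.
Articulation points: [2, 3]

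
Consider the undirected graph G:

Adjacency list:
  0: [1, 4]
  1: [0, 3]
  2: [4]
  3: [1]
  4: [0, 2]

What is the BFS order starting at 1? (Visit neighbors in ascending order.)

BFS from vertex 1 (neighbors processed in ascending order):
Visit order: 1, 0, 3, 4, 2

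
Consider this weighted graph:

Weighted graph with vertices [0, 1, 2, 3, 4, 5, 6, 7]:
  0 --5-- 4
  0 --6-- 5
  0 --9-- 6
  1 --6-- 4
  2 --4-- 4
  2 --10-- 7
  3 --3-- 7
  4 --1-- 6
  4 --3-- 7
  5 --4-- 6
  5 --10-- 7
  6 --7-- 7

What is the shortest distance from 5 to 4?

Using Dijkstra's algorithm from vertex 5:
Shortest path: 5 -> 6 -> 4
Total weight: 4 + 1 = 5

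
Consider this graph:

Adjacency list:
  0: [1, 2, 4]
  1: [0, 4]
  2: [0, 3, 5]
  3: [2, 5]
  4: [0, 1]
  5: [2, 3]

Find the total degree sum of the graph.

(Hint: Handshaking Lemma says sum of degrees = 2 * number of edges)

Count edges: 7 edges.
By Handshaking Lemma: sum of degrees = 2 * 7 = 14.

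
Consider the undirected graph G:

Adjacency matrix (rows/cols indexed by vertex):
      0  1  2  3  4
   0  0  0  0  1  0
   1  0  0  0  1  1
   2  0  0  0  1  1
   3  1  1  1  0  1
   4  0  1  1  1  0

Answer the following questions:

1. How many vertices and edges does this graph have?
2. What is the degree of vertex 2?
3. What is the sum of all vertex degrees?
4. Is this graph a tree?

Count: 5 vertices, 6 edges.
Vertex 2 has neighbors [3, 4], degree = 2.
Handshaking lemma: 2 * 6 = 12.
A tree on 5 vertices has 4 edges. This graph has 6 edges (2 extra). Not a tree.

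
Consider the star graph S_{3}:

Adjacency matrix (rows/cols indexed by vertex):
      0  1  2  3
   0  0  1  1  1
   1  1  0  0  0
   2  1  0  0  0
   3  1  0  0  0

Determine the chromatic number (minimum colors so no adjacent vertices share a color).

S_{3} has one hub adjacent to 3 leaves; leaves are pairwise non-adjacent.
Color the hub 0 and every leaf 1.
Chromatic number = 2.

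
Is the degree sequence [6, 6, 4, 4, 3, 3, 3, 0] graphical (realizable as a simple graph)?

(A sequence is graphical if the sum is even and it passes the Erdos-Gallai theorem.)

Sum of degrees = 29. Sum is odd, so the sequence is NOT graphical.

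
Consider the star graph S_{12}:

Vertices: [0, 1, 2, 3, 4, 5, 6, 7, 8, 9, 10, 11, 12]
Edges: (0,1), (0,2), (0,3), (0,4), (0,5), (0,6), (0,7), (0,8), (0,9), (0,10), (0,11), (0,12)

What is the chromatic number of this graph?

S_{12} has one hub adjacent to 12 leaves; leaves are pairwise non-adjacent.
Color the hub 0 and every leaf 1.
Chromatic number = 2.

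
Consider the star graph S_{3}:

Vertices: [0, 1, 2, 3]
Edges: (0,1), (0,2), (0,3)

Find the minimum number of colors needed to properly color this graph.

S_{3} has one hub adjacent to 3 leaves; leaves are pairwise non-adjacent.
Color the hub 0 and every leaf 1.
Chromatic number = 2.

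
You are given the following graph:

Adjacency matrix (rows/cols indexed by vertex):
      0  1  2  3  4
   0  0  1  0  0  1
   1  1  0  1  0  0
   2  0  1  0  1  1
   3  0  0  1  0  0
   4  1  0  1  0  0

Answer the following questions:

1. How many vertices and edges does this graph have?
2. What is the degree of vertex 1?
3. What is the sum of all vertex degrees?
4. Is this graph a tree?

Count: 5 vertices, 5 edges.
Vertex 1 has neighbors [0, 2], degree = 2.
Handshaking lemma: 2 * 5 = 10.
A tree on 5 vertices has 4 edges. This graph has 5 edges (1 extra). Not a tree.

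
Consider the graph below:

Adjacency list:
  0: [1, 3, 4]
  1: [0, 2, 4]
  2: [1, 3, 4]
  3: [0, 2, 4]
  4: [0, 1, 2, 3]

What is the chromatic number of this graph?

The graph has a maximum clique of size 3 (lower bound on chromatic number).
A valid 3-coloring: {0: 1, 1: 2, 2: 1, 3: 2, 4: 0}.
Chromatic number = 3.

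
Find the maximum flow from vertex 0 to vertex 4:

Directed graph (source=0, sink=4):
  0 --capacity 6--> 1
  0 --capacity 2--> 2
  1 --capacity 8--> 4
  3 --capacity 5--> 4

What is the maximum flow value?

Computing max flow:
  Flow on (0->1): 6/6
  Flow on (1->4): 6/8
Maximum flow = 6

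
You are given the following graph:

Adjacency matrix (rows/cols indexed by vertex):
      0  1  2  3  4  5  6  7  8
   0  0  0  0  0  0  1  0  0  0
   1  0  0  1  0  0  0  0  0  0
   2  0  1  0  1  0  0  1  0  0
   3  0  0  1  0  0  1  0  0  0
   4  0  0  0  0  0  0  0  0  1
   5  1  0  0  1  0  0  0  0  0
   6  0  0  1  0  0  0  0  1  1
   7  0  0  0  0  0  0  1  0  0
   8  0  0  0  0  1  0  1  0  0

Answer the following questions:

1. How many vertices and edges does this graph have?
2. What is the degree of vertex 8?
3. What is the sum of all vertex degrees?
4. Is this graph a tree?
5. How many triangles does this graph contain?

Count: 9 vertices, 8 edges.
Vertex 8 has neighbors [4, 6], degree = 2.
Handshaking lemma: 2 * 8 = 16.
A graph is a tree iff it is connected and has exactly n-1 edges. This graph is connected (all 9 vertices in one component) and has 9-1 = 8 edges. It is a tree.
Number of triangles = 0.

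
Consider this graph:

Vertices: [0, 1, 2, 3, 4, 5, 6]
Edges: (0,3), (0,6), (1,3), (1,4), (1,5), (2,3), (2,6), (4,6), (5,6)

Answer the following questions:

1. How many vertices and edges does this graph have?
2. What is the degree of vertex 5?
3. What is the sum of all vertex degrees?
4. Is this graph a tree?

Count: 7 vertices, 9 edges.
Vertex 5 has neighbors [1, 6], degree = 2.
Handshaking lemma: 2 * 9 = 18.
A tree on 7 vertices has 6 edges. This graph has 9 edges (3 extra). Not a tree.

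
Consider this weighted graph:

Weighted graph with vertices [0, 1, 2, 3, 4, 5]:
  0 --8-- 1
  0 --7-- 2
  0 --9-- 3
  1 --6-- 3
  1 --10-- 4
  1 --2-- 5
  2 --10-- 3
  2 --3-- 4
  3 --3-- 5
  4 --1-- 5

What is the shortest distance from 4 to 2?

Using Dijkstra's algorithm from vertex 4:
Shortest path: 4 -> 2
Total weight: 3 = 3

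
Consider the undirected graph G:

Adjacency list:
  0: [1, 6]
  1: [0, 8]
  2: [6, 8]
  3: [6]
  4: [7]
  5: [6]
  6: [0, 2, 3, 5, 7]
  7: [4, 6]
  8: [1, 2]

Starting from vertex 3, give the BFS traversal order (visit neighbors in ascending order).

BFS from vertex 3 (neighbors processed in ascending order):
Visit order: 3, 6, 0, 2, 5, 7, 1, 8, 4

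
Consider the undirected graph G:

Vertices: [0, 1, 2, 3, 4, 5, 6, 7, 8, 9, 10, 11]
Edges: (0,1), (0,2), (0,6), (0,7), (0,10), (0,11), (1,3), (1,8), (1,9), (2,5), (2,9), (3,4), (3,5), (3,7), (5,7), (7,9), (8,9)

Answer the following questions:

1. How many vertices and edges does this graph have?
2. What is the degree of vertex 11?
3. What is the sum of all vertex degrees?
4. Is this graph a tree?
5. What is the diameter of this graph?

Count: 12 vertices, 17 edges.
Vertex 11 has neighbors [0], degree = 1.
Handshaking lemma: 2 * 17 = 34.
A tree on 12 vertices has 11 edges. This graph has 17 edges (6 extra). Not a tree.
Diameter (longest shortest path) = 4.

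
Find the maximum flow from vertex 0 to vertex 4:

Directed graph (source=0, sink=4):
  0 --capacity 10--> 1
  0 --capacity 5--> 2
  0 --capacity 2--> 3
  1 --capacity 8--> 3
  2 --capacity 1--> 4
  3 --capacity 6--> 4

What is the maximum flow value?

Computing max flow:
  Flow on (0->1): 6/10
  Flow on (0->2): 1/5
  Flow on (1->3): 6/8
  Flow on (2->4): 1/1
  Flow on (3->4): 6/6
Maximum flow = 7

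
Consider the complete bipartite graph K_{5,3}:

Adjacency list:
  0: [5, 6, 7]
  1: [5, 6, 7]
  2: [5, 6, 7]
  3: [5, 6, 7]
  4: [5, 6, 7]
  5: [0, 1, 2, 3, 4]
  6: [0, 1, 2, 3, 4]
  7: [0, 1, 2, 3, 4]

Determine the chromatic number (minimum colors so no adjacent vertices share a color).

K_{5,3} is bipartite: vertices split into two independent sets of size 5 and 3.
Color one set 0, the other 1. No adjacent vertices share a color.
Chromatic number = 2.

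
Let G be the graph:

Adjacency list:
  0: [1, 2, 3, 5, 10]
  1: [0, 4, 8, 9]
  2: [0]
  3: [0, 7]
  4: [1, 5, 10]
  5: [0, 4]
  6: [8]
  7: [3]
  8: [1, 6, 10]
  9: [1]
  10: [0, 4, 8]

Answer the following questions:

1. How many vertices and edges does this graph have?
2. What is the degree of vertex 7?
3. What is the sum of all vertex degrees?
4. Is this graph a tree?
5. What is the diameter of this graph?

Count: 11 vertices, 13 edges.
Vertex 7 has neighbors [3], degree = 1.
Handshaking lemma: 2 * 13 = 26.
A tree on 11 vertices has 10 edges. This graph has 13 edges (3 extra). Not a tree.
Diameter (longest shortest path) = 5.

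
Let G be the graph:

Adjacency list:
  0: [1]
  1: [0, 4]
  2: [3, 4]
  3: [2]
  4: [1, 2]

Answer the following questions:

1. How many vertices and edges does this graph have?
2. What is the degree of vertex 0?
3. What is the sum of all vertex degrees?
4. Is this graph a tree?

Count: 5 vertices, 4 edges.
Vertex 0 has neighbors [1], degree = 1.
Handshaking lemma: 2 * 4 = 8.
A graph is a tree iff it is connected and has exactly n-1 edges. This graph is connected (all 5 vertices in one component) and has 5-1 = 4 edges. It is a tree.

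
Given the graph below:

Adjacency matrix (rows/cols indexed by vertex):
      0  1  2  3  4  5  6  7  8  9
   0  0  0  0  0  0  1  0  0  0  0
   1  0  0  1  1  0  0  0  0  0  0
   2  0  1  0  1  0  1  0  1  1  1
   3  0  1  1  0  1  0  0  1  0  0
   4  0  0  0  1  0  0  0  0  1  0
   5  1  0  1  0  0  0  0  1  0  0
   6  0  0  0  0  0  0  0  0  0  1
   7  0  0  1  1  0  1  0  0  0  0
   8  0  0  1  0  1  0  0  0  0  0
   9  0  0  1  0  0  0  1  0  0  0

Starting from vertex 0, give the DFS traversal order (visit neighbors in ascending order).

DFS from vertex 0 (neighbors processed in ascending order):
Visit order: 0, 5, 2, 1, 3, 4, 8, 7, 9, 6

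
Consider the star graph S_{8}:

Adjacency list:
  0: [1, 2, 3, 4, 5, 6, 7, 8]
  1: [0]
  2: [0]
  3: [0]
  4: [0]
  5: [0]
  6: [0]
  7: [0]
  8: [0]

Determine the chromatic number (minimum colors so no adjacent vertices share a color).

S_{8} has one hub adjacent to 8 leaves; leaves are pairwise non-adjacent.
Color the hub 0 and every leaf 1.
Chromatic number = 2.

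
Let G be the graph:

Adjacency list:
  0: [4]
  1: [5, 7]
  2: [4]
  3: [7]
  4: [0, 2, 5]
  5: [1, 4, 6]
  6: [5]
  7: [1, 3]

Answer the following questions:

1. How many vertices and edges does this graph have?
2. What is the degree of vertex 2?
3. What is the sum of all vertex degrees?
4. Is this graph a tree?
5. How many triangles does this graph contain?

Count: 8 vertices, 7 edges.
Vertex 2 has neighbors [4], degree = 1.
Handshaking lemma: 2 * 7 = 14.
A graph is a tree iff it is connected and has exactly n-1 edges. This graph is connected (all 8 vertices in one component) and has 8-1 = 7 edges. It is a tree.
Number of triangles = 0.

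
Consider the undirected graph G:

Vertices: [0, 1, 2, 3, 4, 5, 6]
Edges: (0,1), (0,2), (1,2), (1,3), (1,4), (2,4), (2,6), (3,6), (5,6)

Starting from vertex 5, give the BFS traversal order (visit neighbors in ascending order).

BFS from vertex 5 (neighbors processed in ascending order):
Visit order: 5, 6, 2, 3, 0, 1, 4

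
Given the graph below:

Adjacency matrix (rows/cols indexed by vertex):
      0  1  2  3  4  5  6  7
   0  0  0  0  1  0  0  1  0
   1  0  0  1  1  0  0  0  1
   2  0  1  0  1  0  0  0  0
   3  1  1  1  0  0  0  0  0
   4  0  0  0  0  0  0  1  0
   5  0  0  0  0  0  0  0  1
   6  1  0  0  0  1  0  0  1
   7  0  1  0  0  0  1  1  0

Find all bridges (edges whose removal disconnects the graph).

A bridge is an edge whose removal increases the number of connected components.
Bridges found: (4,6), (5,7)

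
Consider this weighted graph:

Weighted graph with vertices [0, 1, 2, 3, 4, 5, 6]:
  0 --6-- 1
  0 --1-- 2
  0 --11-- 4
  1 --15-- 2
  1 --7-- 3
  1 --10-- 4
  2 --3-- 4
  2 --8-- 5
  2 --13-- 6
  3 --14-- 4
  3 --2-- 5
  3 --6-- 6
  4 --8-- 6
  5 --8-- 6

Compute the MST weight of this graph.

Applying Kruskal's algorithm (sort edges by weight, add if no cycle):
  Add (0,2) w=1
  Add (3,5) w=2
  Add (2,4) w=3
  Add (0,1) w=6
  Add (3,6) w=6
  Add (1,3) w=7
  Skip (2,5) w=8 (creates cycle)
  Skip (4,6) w=8 (creates cycle)
  Skip (5,6) w=8 (creates cycle)
  Skip (1,4) w=10 (creates cycle)
  Skip (0,4) w=11 (creates cycle)
  Skip (2,6) w=13 (creates cycle)
  Skip (3,4) w=14 (creates cycle)
  Skip (1,2) w=15 (creates cycle)
MST weight = 25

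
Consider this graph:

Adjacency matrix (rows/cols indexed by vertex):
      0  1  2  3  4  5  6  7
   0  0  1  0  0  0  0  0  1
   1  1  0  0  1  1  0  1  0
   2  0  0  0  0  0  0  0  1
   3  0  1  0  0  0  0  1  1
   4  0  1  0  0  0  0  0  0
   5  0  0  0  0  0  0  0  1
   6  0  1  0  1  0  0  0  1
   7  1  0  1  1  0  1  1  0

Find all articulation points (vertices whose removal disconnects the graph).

An articulation point is a vertex whose removal disconnects the graph.
Articulation points: [1, 7]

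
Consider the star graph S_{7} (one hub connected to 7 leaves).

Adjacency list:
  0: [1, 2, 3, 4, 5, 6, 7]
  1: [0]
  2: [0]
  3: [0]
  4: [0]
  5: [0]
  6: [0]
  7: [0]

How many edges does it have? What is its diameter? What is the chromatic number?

Star graph S_{7}: the hub connects to all 7 leaves.
Edges = 7.
Diameter = 2 (any leaf to hub is 1, leaf to leaf through hub is 2).
Star graphs are bipartite (hub vs leaves), so chromatic number = 2.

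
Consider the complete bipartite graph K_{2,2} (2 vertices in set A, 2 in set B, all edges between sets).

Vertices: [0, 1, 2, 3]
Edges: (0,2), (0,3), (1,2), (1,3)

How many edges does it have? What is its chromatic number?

K_{2,2} has 2 * 2 = 4 edges.
Bipartite graphs have chromatic number 2 (color each partition differently).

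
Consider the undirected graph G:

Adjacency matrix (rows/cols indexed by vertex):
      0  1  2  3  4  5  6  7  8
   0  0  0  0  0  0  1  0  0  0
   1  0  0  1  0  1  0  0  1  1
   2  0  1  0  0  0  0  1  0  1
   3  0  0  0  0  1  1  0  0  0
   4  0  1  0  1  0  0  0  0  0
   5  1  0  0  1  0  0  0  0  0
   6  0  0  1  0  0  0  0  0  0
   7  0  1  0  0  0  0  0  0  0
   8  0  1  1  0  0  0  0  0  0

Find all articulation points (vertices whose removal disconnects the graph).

An articulation point is a vertex whose removal disconnects the graph.
Articulation points: [1, 2, 3, 4, 5]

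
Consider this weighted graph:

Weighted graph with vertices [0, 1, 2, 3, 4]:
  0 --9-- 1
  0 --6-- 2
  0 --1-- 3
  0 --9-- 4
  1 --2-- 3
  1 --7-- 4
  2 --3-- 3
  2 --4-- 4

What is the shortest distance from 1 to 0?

Using Dijkstra's algorithm from vertex 1:
Shortest path: 1 -> 3 -> 0
Total weight: 2 + 1 = 3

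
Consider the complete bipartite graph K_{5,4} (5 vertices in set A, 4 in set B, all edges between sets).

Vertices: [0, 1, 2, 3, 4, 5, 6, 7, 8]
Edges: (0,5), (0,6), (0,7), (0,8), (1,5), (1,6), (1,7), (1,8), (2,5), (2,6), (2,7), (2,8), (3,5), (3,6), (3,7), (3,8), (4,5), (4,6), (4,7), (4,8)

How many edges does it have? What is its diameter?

K_{5,4} has 5 * 4 = 20 edges.
Any vertex reaches any opposite-side vertex in 1 step; same-side vertices reach in 2 steps via any opposite-side vertex.
Diameter = 2.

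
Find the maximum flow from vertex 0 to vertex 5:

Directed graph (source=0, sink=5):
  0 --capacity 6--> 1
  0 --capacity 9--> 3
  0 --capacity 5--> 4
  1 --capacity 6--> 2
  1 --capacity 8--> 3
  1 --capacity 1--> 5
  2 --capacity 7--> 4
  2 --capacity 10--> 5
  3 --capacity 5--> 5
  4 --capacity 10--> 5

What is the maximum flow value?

Computing max flow:
  Flow on (0->1): 6/6
  Flow on (0->3): 5/9
  Flow on (0->4): 5/5
  Flow on (1->2): 5/6
  Flow on (1->5): 1/1
  Flow on (2->5): 5/10
  Flow on (3->5): 5/5
  Flow on (4->5): 5/10
Maximum flow = 16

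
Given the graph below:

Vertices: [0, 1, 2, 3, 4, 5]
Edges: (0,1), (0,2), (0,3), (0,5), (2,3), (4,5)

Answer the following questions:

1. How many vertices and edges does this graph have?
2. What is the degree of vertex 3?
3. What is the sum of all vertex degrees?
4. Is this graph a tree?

Count: 6 vertices, 6 edges.
Vertex 3 has neighbors [0, 2], degree = 2.
Handshaking lemma: 2 * 6 = 12.
A tree on 6 vertices has 5 edges. This graph has 6 edges (1 extra). Not a tree.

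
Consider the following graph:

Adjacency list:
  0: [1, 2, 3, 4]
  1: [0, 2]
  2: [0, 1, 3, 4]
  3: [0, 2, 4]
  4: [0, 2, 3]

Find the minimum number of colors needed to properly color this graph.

The graph has a maximum clique of size 4 (lower bound on chromatic number).
A valid 4-coloring: {0: 0, 1: 2, 2: 1, 3: 2, 4: 3}.
Chromatic number = 4.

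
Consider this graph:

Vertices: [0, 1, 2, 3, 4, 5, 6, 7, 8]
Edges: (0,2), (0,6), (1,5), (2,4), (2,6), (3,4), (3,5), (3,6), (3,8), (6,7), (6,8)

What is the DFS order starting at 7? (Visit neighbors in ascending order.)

DFS from vertex 7 (neighbors processed in ascending order):
Visit order: 7, 6, 0, 2, 4, 3, 5, 1, 8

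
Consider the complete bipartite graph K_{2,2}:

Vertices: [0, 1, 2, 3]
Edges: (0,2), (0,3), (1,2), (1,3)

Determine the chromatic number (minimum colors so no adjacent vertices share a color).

K_{2,2} is bipartite: vertices split into two independent sets of size 2 and 2.
Color one set 0, the other 1. No adjacent vertices share a color.
Chromatic number = 2.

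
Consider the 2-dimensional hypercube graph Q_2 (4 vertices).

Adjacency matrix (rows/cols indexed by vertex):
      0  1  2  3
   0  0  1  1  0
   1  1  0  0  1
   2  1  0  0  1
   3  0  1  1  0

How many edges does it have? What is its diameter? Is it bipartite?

The 2-dimensional hypercube Q_2 has 4 vertices and each vertex has degree 2.
Total edges = 4 * 2 / 2 = 4.
Diameter = 2 (max Hamming distance between binary labels).
Hypercubes are bipartite (partition by parity of binary representation).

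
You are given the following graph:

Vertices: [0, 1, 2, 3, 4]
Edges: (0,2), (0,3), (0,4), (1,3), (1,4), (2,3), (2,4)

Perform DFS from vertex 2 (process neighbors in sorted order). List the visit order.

DFS from vertex 2 (neighbors processed in ascending order):
Visit order: 2, 0, 3, 1, 4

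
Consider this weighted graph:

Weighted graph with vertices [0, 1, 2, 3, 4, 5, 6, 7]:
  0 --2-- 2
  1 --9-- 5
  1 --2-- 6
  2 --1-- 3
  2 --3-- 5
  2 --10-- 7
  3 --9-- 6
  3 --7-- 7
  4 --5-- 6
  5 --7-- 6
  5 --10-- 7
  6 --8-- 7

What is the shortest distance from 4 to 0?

Using Dijkstra's algorithm from vertex 4:
Shortest path: 4 -> 6 -> 5 -> 2 -> 0
Total weight: 5 + 7 + 3 + 2 = 17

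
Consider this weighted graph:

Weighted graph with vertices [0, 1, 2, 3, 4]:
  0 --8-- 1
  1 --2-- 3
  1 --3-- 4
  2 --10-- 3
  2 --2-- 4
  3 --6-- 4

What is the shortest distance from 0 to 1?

Using Dijkstra's algorithm from vertex 0:
Shortest path: 0 -> 1
Total weight: 8 = 8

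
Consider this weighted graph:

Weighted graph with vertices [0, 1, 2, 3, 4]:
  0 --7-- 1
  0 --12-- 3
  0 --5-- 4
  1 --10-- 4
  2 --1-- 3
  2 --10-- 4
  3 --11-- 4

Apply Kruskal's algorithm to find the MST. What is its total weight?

Applying Kruskal's algorithm (sort edges by weight, add if no cycle):
  Add (2,3) w=1
  Add (0,4) w=5
  Add (0,1) w=7
  Skip (1,4) w=10 (creates cycle)
  Add (2,4) w=10
  Skip (3,4) w=11 (creates cycle)
  Skip (0,3) w=12 (creates cycle)
MST weight = 23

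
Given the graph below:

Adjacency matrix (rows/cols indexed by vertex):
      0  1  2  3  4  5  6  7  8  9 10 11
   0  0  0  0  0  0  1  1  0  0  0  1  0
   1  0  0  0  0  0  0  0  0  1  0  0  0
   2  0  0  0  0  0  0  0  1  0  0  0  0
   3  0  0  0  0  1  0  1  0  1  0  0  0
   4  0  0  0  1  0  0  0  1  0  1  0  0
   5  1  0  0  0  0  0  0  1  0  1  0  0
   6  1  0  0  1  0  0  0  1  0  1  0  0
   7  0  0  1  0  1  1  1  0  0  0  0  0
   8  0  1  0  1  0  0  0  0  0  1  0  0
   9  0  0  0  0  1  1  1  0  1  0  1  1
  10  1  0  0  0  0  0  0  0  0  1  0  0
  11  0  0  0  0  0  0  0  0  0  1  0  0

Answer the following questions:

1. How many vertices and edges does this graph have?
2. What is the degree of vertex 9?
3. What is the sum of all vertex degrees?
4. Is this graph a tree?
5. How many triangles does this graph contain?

Count: 12 vertices, 17 edges.
Vertex 9 has neighbors [4, 5, 6, 8, 10, 11], degree = 6.
Handshaking lemma: 2 * 17 = 34.
A tree on 12 vertices has 11 edges. This graph has 17 edges (6 extra). Not a tree.
Number of triangles = 0.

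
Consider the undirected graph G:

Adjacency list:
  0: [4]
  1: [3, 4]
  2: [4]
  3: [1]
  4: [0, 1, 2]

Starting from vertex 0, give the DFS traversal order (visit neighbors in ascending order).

DFS from vertex 0 (neighbors processed in ascending order):
Visit order: 0, 4, 1, 3, 2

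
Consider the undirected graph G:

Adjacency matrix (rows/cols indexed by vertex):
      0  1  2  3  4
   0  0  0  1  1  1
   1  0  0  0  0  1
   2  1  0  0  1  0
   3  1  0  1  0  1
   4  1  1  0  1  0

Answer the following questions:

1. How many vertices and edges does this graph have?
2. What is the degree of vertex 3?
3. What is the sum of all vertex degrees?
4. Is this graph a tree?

Count: 5 vertices, 6 edges.
Vertex 3 has neighbors [0, 2, 4], degree = 3.
Handshaking lemma: 2 * 6 = 12.
A tree on 5 vertices has 4 edges. This graph has 6 edges (2 extra). Not a tree.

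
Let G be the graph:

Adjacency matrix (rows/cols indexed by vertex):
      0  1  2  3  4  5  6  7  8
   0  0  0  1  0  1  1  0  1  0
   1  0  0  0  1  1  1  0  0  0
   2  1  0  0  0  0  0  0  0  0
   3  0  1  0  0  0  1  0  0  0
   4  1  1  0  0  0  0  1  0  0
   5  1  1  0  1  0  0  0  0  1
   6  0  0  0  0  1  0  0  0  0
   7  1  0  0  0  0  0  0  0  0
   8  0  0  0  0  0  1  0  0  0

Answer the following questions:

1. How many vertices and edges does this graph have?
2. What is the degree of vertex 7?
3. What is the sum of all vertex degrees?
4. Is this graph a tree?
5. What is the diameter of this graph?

Count: 9 vertices, 10 edges.
Vertex 7 has neighbors [0], degree = 1.
Handshaking lemma: 2 * 10 = 20.
A tree on 9 vertices has 8 edges. This graph has 10 edges (2 extra). Not a tree.
Diameter (longest shortest path) = 4.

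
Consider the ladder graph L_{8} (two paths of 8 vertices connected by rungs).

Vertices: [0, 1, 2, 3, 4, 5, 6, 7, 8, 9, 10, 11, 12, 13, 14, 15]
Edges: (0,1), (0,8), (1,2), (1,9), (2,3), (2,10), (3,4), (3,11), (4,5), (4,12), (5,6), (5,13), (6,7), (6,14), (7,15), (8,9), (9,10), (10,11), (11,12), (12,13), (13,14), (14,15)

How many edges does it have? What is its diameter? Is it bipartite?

Ladder graph L_{8}: 8 rungs + 2 * (8-1) path edges = 8 + 14 = 22 edges.
Diameter = 8.
Ladder graphs are bipartite (alternating coloring along each path).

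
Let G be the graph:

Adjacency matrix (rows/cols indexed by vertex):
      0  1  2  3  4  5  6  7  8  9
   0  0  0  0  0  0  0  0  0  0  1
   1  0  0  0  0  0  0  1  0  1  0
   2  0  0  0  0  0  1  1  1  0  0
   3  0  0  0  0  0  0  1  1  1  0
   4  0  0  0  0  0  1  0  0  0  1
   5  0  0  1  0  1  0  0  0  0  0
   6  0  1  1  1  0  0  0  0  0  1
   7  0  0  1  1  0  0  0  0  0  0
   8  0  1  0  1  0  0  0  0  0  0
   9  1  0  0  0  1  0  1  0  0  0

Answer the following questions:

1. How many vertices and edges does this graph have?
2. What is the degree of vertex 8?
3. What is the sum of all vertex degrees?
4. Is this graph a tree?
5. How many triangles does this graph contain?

Count: 10 vertices, 12 edges.
Vertex 8 has neighbors [1, 3], degree = 2.
Handshaking lemma: 2 * 12 = 24.
A tree on 10 vertices has 9 edges. This graph has 12 edges (3 extra). Not a tree.
Number of triangles = 0.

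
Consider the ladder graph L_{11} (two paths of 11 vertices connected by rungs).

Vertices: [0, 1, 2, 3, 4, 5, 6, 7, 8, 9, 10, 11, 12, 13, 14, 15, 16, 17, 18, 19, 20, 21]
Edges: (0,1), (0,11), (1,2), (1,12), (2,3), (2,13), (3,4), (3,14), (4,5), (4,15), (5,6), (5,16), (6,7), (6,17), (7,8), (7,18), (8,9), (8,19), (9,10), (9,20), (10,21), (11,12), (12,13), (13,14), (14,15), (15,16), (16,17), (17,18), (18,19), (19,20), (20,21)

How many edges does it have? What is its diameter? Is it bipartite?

Ladder graph L_{11}: 11 rungs + 2 * (11-1) path edges = 11 + 20 = 31 edges.
Diameter = 11.
Ladder graphs are bipartite (alternating coloring along each path).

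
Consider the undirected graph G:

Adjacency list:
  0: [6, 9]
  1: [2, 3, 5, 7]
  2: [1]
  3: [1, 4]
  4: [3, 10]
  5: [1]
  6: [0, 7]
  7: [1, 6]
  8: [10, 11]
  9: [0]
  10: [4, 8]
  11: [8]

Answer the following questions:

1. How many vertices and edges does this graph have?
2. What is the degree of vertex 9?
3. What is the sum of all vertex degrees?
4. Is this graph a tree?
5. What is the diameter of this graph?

Count: 12 vertices, 11 edges.
Vertex 9 has neighbors [0], degree = 1.
Handshaking lemma: 2 * 11 = 22.
A graph is a tree iff it is connected and has exactly n-1 edges. This graph is connected (all 12 vertices in one component) and has 12-1 = 11 edges. It is a tree.
Diameter (longest shortest path) = 9.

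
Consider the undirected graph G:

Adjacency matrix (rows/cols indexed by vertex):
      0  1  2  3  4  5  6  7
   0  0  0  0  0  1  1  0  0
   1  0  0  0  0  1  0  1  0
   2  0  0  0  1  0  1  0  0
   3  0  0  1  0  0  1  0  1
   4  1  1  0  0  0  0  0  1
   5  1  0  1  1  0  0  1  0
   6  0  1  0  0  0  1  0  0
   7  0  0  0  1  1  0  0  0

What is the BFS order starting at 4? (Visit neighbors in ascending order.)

BFS from vertex 4 (neighbors processed in ascending order):
Visit order: 4, 0, 1, 7, 5, 6, 3, 2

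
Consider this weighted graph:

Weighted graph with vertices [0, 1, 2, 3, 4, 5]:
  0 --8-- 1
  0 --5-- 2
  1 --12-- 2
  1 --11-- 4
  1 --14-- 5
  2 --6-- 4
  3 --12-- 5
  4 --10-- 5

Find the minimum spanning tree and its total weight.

Applying Kruskal's algorithm (sort edges by weight, add if no cycle):
  Add (0,2) w=5
  Add (2,4) w=6
  Add (0,1) w=8
  Add (4,5) w=10
  Skip (1,4) w=11 (creates cycle)
  Skip (1,2) w=12 (creates cycle)
  Add (3,5) w=12
  Skip (1,5) w=14 (creates cycle)
MST weight = 41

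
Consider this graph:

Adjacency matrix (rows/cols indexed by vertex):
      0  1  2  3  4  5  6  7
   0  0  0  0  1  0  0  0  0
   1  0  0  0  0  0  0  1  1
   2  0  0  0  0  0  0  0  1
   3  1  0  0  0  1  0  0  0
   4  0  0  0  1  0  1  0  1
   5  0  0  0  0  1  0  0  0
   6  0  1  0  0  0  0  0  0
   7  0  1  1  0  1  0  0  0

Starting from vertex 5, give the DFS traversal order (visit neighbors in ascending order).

DFS from vertex 5 (neighbors processed in ascending order):
Visit order: 5, 4, 3, 0, 7, 1, 6, 2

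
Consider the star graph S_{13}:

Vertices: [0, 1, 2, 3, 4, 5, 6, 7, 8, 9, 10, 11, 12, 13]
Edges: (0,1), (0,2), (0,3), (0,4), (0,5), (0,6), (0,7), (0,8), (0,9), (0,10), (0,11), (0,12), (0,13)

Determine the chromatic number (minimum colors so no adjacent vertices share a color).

S_{13} has one hub adjacent to 13 leaves; leaves are pairwise non-adjacent.
Color the hub 0 and every leaf 1.
Chromatic number = 2.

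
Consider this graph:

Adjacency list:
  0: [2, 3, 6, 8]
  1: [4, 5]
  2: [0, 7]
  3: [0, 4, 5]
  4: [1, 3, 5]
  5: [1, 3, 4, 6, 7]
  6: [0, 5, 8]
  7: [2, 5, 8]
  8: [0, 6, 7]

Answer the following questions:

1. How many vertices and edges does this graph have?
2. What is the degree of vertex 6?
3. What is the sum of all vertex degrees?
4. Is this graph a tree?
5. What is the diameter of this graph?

Count: 9 vertices, 14 edges.
Vertex 6 has neighbors [0, 5, 8], degree = 3.
Handshaking lemma: 2 * 14 = 28.
A tree on 9 vertices has 8 edges. This graph has 14 edges (6 extra). Not a tree.
Diameter (longest shortest path) = 3.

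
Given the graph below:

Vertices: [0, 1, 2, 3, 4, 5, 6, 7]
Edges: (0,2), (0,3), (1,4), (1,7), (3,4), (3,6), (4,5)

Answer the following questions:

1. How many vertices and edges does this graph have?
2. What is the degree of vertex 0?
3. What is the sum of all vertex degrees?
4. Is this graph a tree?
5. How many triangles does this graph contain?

Count: 8 vertices, 7 edges.
Vertex 0 has neighbors [2, 3], degree = 2.
Handshaking lemma: 2 * 7 = 14.
A graph is a tree iff it is connected and has exactly n-1 edges. This graph is connected (all 8 vertices in one component) and has 8-1 = 7 edges. It is a tree.
Number of triangles = 0.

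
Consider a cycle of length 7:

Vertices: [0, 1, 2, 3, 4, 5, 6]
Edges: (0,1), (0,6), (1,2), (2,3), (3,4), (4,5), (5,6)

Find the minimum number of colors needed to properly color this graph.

This is an odd cycle (C_7). Odd cycles are not bipartite (any 2-coloring forces two adjacent vertices to match), and 3 colors suffice.
Chromatic number = 3.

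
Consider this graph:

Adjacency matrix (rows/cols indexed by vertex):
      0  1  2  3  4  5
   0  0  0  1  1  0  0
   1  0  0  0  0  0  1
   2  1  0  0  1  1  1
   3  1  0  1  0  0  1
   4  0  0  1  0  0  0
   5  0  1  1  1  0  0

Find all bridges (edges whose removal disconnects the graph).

A bridge is an edge whose removal increases the number of connected components.
Bridges found: (1,5), (2,4)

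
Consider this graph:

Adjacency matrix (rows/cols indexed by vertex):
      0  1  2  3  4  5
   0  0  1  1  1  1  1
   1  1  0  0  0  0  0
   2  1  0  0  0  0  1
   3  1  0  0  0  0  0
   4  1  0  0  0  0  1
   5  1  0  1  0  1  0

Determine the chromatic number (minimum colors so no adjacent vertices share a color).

The graph has a maximum clique of size 3 (lower bound on chromatic number).
A valid 3-coloring: {0: 0, 1: 1, 2: 2, 3: 1, 4: 2, 5: 1}.
Chromatic number = 3.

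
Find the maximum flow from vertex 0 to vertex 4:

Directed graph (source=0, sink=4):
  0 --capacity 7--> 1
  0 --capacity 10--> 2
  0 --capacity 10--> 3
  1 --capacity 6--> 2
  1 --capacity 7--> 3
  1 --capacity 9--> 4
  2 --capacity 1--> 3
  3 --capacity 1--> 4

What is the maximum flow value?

Computing max flow:
  Flow on (0->1): 7/7
  Flow on (0->2): 1/10
  Flow on (1->4): 7/9
  Flow on (2->3): 1/1
  Flow on (3->4): 1/1
Maximum flow = 8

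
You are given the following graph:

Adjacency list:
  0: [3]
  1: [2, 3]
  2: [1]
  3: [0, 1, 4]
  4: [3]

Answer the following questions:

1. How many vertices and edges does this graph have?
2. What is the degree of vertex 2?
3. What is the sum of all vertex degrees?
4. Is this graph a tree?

Count: 5 vertices, 4 edges.
Vertex 2 has neighbors [1], degree = 1.
Handshaking lemma: 2 * 4 = 8.
A graph is a tree iff it is connected and has exactly n-1 edges. This graph is connected (all 5 vertices in one component) and has 5-1 = 4 edges. It is a tree.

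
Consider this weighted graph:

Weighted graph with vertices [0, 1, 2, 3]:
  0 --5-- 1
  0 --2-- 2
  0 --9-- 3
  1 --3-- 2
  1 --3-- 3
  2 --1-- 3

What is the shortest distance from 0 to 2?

Using Dijkstra's algorithm from vertex 0:
Shortest path: 0 -> 2
Total weight: 2 = 2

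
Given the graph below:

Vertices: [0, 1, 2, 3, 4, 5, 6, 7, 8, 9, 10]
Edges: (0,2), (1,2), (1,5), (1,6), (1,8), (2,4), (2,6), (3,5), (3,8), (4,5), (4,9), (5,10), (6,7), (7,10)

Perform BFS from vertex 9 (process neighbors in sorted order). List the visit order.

BFS from vertex 9 (neighbors processed in ascending order):
Visit order: 9, 4, 2, 5, 0, 1, 6, 3, 10, 8, 7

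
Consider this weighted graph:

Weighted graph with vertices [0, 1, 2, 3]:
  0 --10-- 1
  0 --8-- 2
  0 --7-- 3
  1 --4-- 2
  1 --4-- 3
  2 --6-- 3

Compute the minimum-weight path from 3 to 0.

Using Dijkstra's algorithm from vertex 3:
Shortest path: 3 -> 0
Total weight: 7 = 7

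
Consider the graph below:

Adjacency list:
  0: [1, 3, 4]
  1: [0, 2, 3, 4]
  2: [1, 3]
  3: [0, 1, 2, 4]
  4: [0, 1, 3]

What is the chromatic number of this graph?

The graph has a maximum clique of size 4 (lower bound on chromatic number).
A valid 4-coloring: {0: 2, 1: 0, 2: 2, 3: 1, 4: 3}.
Chromatic number = 4.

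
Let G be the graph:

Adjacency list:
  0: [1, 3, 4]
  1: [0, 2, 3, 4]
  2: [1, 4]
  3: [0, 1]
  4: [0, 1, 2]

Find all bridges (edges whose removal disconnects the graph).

No bridges found. The graph is 2-edge-connected (no single edge removal disconnects it).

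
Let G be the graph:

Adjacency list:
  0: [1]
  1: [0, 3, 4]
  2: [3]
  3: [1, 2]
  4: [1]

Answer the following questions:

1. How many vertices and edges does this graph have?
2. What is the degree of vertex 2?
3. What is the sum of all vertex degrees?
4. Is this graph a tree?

Count: 5 vertices, 4 edges.
Vertex 2 has neighbors [3], degree = 1.
Handshaking lemma: 2 * 4 = 8.
A graph is a tree iff it is connected and has exactly n-1 edges. This graph is connected (all 5 vertices in one component) and has 5-1 = 4 edges. It is a tree.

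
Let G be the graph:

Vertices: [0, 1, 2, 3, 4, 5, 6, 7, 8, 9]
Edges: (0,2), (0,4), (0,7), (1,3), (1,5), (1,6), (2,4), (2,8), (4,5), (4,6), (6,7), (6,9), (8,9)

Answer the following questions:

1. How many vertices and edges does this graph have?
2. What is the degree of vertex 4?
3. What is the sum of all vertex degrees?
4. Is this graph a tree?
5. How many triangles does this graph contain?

Count: 10 vertices, 13 edges.
Vertex 4 has neighbors [0, 2, 5, 6], degree = 4.
Handshaking lemma: 2 * 13 = 26.
A tree on 10 vertices has 9 edges. This graph has 13 edges (4 extra). Not a tree.
Number of triangles = 1.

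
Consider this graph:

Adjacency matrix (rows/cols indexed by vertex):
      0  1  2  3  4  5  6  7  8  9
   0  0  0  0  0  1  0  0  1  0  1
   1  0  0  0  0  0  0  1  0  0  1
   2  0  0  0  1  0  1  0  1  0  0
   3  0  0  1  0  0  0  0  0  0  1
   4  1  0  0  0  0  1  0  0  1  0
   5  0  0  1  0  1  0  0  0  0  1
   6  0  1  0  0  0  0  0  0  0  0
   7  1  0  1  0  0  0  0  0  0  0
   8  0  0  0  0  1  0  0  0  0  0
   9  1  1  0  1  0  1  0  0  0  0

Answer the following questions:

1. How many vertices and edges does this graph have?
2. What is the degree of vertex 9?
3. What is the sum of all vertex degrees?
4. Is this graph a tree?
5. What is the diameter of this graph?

Count: 10 vertices, 12 edges.
Vertex 9 has neighbors [0, 1, 3, 5], degree = 4.
Handshaking lemma: 2 * 12 = 24.
A tree on 10 vertices has 9 edges. This graph has 12 edges (3 extra). Not a tree.
Diameter (longest shortest path) = 5.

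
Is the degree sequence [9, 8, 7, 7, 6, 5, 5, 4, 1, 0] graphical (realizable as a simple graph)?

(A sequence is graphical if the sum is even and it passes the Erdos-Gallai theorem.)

Sum of degrees = 52. Sum is even but fails Erdos-Gallai. The sequence is NOT graphical.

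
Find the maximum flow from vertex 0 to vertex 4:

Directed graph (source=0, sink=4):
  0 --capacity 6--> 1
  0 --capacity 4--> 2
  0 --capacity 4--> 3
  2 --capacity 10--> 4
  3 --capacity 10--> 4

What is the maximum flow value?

Computing max flow:
  Flow on (0->2): 4/4
  Flow on (0->3): 4/4
  Flow on (2->4): 4/10
  Flow on (3->4): 4/10
Maximum flow = 8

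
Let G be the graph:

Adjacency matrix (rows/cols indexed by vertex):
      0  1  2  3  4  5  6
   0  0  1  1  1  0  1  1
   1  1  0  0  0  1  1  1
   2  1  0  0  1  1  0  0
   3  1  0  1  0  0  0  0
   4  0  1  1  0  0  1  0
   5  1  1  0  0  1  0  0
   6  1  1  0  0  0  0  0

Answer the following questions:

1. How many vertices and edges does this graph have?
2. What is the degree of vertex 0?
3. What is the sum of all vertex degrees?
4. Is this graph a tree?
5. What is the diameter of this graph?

Count: 7 vertices, 11 edges.
Vertex 0 has neighbors [1, 2, 3, 5, 6], degree = 5.
Handshaking lemma: 2 * 11 = 22.
A tree on 7 vertices has 6 edges. This graph has 11 edges (5 extra). Not a tree.
Diameter (longest shortest path) = 2.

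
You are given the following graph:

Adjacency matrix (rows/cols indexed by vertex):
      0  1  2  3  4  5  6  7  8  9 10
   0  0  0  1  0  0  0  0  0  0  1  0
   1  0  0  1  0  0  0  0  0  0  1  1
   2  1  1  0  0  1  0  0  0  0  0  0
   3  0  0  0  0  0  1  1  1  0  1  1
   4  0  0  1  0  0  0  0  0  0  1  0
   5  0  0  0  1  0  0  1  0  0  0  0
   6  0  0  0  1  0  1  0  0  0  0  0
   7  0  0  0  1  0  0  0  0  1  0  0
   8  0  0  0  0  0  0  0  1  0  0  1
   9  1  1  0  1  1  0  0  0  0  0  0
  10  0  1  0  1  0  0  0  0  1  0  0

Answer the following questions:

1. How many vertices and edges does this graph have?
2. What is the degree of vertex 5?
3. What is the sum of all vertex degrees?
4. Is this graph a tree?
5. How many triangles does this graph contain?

Count: 11 vertices, 15 edges.
Vertex 5 has neighbors [3, 6], degree = 2.
Handshaking lemma: 2 * 15 = 30.
A tree on 11 vertices has 10 edges. This graph has 15 edges (5 extra). Not a tree.
Number of triangles = 1.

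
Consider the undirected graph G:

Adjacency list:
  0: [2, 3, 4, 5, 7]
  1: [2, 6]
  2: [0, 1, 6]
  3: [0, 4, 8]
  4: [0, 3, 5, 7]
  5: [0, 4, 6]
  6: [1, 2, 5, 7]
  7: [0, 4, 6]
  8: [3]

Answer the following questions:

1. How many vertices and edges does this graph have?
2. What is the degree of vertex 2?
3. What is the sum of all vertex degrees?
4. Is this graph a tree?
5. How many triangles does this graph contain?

Count: 9 vertices, 14 edges.
Vertex 2 has neighbors [0, 1, 6], degree = 3.
Handshaking lemma: 2 * 14 = 28.
A tree on 9 vertices has 8 edges. This graph has 14 edges (6 extra). Not a tree.
Number of triangles = 4.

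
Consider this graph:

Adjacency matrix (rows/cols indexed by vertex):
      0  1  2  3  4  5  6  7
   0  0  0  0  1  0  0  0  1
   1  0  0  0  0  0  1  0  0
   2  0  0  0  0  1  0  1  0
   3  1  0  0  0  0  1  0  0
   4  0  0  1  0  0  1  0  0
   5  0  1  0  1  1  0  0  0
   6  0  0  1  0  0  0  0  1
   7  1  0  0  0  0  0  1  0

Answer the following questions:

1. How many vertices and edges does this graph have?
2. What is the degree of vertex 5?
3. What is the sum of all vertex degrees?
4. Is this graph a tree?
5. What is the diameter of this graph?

Count: 8 vertices, 8 edges.
Vertex 5 has neighbors [1, 3, 4], degree = 3.
Handshaking lemma: 2 * 8 = 16.
A tree on 8 vertices has 7 edges. This graph has 8 edges (1 extra). Not a tree.
Diameter (longest shortest path) = 4.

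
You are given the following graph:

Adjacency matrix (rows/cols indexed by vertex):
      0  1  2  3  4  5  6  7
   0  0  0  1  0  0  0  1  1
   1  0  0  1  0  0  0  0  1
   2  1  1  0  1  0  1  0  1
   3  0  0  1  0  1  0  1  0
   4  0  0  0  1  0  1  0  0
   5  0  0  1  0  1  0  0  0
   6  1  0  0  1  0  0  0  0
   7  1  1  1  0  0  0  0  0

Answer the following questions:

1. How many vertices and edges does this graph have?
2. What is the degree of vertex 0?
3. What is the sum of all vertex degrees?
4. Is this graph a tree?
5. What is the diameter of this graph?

Count: 8 vertices, 11 edges.
Vertex 0 has neighbors [2, 6, 7], degree = 3.
Handshaking lemma: 2 * 11 = 22.
A tree on 8 vertices has 7 edges. This graph has 11 edges (4 extra). Not a tree.
Diameter (longest shortest path) = 3.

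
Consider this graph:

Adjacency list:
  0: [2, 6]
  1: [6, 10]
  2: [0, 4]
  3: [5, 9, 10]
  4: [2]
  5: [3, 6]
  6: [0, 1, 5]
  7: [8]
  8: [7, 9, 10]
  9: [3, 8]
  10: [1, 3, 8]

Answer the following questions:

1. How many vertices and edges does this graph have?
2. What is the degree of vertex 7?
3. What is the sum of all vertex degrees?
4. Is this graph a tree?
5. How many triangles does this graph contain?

Count: 11 vertices, 12 edges.
Vertex 7 has neighbors [8], degree = 1.
Handshaking lemma: 2 * 12 = 24.
A tree on 11 vertices has 10 edges. This graph has 12 edges (2 extra). Not a tree.
Number of triangles = 0.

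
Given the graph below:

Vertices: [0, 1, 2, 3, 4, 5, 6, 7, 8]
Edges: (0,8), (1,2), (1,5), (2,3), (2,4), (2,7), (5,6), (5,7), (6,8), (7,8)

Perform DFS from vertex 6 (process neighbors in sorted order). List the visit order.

DFS from vertex 6 (neighbors processed in ascending order):
Visit order: 6, 5, 1, 2, 3, 4, 7, 8, 0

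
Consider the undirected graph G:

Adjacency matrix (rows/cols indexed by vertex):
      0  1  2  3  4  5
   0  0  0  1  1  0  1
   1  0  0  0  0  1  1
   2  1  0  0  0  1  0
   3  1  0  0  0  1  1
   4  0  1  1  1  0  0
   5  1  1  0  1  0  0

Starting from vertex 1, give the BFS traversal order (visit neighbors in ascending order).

BFS from vertex 1 (neighbors processed in ascending order):
Visit order: 1, 4, 5, 2, 3, 0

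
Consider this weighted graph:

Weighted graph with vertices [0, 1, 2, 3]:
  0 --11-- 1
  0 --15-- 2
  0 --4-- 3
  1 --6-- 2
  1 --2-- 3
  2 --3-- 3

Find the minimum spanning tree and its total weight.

Applying Kruskal's algorithm (sort edges by weight, add if no cycle):
  Add (1,3) w=2
  Add (2,3) w=3
  Add (0,3) w=4
  Skip (1,2) w=6 (creates cycle)
  Skip (0,1) w=11 (creates cycle)
  Skip (0,2) w=15 (creates cycle)
MST weight = 9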